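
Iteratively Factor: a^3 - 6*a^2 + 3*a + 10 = (a - 2)*(a^2 - 4*a - 5) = (a - 5)*(a - 2)*(a + 1)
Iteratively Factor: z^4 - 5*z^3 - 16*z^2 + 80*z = (z)*(z^3 - 5*z^2 - 16*z + 80) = z*(z - 4)*(z^2 - z - 20) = z*(z - 4)*(z + 4)*(z - 5)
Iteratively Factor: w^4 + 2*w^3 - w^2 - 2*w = (w)*(w^3 + 2*w^2 - w - 2) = w*(w + 1)*(w^2 + w - 2) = w*(w - 1)*(w + 1)*(w + 2)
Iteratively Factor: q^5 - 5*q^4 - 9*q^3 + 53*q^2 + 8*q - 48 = (q - 1)*(q^4 - 4*q^3 - 13*q^2 + 40*q + 48) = (q - 1)*(q + 1)*(q^3 - 5*q^2 - 8*q + 48) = (q - 1)*(q + 1)*(q + 3)*(q^2 - 8*q + 16) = (q - 4)*(q - 1)*(q + 1)*(q + 3)*(q - 4)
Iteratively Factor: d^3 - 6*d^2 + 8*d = (d - 4)*(d^2 - 2*d) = d*(d - 4)*(d - 2)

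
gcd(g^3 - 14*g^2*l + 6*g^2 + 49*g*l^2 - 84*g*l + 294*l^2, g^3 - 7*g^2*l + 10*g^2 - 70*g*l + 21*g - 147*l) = g - 7*l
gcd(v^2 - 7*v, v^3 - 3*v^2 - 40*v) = v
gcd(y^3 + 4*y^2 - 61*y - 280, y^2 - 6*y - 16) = y - 8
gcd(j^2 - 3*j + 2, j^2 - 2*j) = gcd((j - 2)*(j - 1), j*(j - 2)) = j - 2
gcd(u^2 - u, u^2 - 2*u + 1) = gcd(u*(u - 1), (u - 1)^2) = u - 1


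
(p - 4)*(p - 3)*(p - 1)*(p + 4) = p^4 - 4*p^3 - 13*p^2 + 64*p - 48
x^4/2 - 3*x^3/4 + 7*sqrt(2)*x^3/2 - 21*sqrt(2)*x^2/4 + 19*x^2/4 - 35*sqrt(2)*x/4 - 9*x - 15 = (x/2 + sqrt(2)/2)*(x - 5/2)*(x + 1)*(x + 6*sqrt(2))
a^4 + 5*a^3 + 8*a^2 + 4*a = a*(a + 1)*(a + 2)^2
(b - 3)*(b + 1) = b^2 - 2*b - 3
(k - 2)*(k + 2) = k^2 - 4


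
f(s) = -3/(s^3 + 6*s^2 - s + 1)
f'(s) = -3*(-3*s^2 - 12*s + 1)/(s^3 + 6*s^2 - s + 1)^2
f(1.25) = -0.27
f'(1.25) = 0.46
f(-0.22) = -2.00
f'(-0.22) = -4.66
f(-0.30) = -1.65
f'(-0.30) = -3.95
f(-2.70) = -0.11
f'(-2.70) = -0.04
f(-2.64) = -0.11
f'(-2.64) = -0.05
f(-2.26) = -0.13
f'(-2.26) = -0.08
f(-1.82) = -0.18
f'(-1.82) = -0.14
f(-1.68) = -0.20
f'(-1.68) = -0.17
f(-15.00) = 0.00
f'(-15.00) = 0.00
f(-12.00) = 0.00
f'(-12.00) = 0.00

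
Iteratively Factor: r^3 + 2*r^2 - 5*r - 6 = (r + 1)*(r^2 + r - 6) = (r + 1)*(r + 3)*(r - 2)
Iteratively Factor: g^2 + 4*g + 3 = (g + 3)*(g + 1)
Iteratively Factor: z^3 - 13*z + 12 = (z + 4)*(z^2 - 4*z + 3) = (z - 3)*(z + 4)*(z - 1)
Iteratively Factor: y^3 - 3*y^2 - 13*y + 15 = (y + 3)*(y^2 - 6*y + 5) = (y - 5)*(y + 3)*(y - 1)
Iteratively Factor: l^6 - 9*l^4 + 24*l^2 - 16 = (l + 2)*(l^5 - 2*l^4 - 5*l^3 + 10*l^2 + 4*l - 8) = (l + 1)*(l + 2)*(l^4 - 3*l^3 - 2*l^2 + 12*l - 8) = (l - 2)*(l + 1)*(l + 2)*(l^3 - l^2 - 4*l + 4) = (l - 2)*(l - 1)*(l + 1)*(l + 2)*(l^2 - 4) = (l - 2)*(l - 1)*(l + 1)*(l + 2)^2*(l - 2)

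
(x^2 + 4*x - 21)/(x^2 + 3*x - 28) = (x - 3)/(x - 4)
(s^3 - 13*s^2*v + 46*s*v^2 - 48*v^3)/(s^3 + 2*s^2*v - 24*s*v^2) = (s^3 - 13*s^2*v + 46*s*v^2 - 48*v^3)/(s*(s^2 + 2*s*v - 24*v^2))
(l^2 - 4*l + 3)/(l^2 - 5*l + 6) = (l - 1)/(l - 2)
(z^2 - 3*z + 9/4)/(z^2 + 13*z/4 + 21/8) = 2*(4*z^2 - 12*z + 9)/(8*z^2 + 26*z + 21)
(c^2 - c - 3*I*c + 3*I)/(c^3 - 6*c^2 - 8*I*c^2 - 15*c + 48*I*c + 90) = (c - 1)/(c^2 - c*(6 + 5*I) + 30*I)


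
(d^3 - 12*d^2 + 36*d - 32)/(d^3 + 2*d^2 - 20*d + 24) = (d - 8)/(d + 6)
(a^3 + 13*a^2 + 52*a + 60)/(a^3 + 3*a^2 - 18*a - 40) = (a + 6)/(a - 4)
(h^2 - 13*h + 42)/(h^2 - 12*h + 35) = (h - 6)/(h - 5)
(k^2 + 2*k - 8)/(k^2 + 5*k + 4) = (k - 2)/(k + 1)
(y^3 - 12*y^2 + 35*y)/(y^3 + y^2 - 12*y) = (y^2 - 12*y + 35)/(y^2 + y - 12)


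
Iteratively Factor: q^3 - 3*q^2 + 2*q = (q - 2)*(q^2 - q) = q*(q - 2)*(q - 1)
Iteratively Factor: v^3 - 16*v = (v)*(v^2 - 16) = v*(v - 4)*(v + 4)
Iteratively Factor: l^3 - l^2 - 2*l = (l)*(l^2 - l - 2) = l*(l - 2)*(l + 1)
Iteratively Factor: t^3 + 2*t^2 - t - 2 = (t + 2)*(t^2 - 1) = (t - 1)*(t + 2)*(t + 1)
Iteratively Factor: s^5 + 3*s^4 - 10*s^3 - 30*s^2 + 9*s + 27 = (s - 3)*(s^4 + 6*s^3 + 8*s^2 - 6*s - 9) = (s - 3)*(s + 1)*(s^3 + 5*s^2 + 3*s - 9) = (s - 3)*(s - 1)*(s + 1)*(s^2 + 6*s + 9) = (s - 3)*(s - 1)*(s + 1)*(s + 3)*(s + 3)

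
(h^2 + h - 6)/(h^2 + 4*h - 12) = (h + 3)/(h + 6)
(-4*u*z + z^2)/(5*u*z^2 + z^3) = (-4*u + z)/(z*(5*u + z))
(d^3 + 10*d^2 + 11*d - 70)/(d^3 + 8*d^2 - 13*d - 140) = (d - 2)/(d - 4)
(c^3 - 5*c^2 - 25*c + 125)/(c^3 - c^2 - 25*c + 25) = (c - 5)/(c - 1)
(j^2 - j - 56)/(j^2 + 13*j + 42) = (j - 8)/(j + 6)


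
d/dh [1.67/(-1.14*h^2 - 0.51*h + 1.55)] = (3.8076*h + 0.8517)/(1.14*h^2 + 0.51*h - 1.55)^2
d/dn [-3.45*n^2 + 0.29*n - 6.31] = 0.29 - 6.9*n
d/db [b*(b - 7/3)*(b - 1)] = 3*b^2 - 20*b/3 + 7/3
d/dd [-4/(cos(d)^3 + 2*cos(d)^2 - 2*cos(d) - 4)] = 4*(-3*cos(d)^2 - 4*cos(d) + 2)*sin(d)/((sin(d)^2 + 1)^2*(cos(d) + 2)^2)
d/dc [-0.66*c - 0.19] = -0.660000000000000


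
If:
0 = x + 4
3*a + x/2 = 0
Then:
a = 2/3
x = -4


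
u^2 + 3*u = u*(u + 3)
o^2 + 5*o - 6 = (o - 1)*(o + 6)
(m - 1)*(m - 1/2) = m^2 - 3*m/2 + 1/2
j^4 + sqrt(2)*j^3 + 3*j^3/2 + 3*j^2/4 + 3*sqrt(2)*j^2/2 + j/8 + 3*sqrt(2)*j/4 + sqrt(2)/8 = (j + 1/2)^3*(j + sqrt(2))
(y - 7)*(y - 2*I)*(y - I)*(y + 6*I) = y^4 - 7*y^3 + 3*I*y^3 + 16*y^2 - 21*I*y^2 - 112*y - 12*I*y + 84*I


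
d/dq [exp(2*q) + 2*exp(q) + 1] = 2*(exp(q) + 1)*exp(q)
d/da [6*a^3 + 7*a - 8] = 18*a^2 + 7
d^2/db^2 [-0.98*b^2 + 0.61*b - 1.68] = -1.96000000000000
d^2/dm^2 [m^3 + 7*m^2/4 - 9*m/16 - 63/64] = 6*m + 7/2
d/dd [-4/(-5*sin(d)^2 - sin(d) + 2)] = -4*(10*sin(d) + 1)*cos(d)/(5*sin(d)^2 + sin(d) - 2)^2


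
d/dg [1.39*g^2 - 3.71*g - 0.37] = 2.78*g - 3.71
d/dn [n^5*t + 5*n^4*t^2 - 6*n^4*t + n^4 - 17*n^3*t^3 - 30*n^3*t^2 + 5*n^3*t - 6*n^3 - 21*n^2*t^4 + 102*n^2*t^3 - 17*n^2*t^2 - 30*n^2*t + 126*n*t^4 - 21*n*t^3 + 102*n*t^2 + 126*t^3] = 5*n^4*t + 20*n^3*t^2 - 24*n^3*t + 4*n^3 - 51*n^2*t^3 - 90*n^2*t^2 + 15*n^2*t - 18*n^2 - 42*n*t^4 + 204*n*t^3 - 34*n*t^2 - 60*n*t + 126*t^4 - 21*t^3 + 102*t^2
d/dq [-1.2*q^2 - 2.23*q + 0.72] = -2.4*q - 2.23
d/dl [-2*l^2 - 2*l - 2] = -4*l - 2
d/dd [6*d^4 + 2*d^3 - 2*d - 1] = 24*d^3 + 6*d^2 - 2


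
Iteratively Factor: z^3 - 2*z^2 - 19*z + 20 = (z - 1)*(z^2 - z - 20) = (z - 5)*(z - 1)*(z + 4)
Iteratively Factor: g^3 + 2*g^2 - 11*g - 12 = (g + 1)*(g^2 + g - 12) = (g - 3)*(g + 1)*(g + 4)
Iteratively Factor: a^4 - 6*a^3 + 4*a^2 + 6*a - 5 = (a - 1)*(a^3 - 5*a^2 - a + 5) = (a - 1)*(a + 1)*(a^2 - 6*a + 5) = (a - 1)^2*(a + 1)*(a - 5)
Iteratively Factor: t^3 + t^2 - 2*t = (t)*(t^2 + t - 2) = t*(t - 1)*(t + 2)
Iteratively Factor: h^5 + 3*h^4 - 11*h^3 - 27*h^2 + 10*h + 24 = (h + 1)*(h^4 + 2*h^3 - 13*h^2 - 14*h + 24) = (h - 1)*(h + 1)*(h^3 + 3*h^2 - 10*h - 24) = (h - 1)*(h + 1)*(h + 4)*(h^2 - h - 6) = (h - 3)*(h - 1)*(h + 1)*(h + 4)*(h + 2)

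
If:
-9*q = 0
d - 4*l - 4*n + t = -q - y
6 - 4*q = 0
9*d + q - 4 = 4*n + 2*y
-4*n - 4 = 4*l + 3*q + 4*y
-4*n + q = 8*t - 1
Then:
No Solution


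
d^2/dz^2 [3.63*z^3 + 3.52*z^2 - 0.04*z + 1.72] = 21.78*z + 7.04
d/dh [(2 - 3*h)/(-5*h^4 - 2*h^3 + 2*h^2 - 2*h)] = (-45*h^4 + 28*h^3 + 18*h^2 - 8*h + 4)/(h^2*(25*h^6 + 20*h^5 - 16*h^4 + 12*h^3 + 12*h^2 - 8*h + 4))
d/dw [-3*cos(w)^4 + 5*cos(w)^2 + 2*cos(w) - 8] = 2*(6*cos(w)^3 - 5*cos(w) - 1)*sin(w)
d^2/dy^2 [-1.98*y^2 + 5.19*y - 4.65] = -3.96000000000000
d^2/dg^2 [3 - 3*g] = 0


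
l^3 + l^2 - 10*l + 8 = (l - 2)*(l - 1)*(l + 4)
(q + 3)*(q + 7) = q^2 + 10*q + 21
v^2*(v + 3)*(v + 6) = v^4 + 9*v^3 + 18*v^2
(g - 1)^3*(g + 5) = g^4 + 2*g^3 - 12*g^2 + 14*g - 5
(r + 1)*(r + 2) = r^2 + 3*r + 2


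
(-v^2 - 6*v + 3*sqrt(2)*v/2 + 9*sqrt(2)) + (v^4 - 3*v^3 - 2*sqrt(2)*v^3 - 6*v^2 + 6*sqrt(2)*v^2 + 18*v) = v^4 - 3*v^3 - 2*sqrt(2)*v^3 - 7*v^2 + 6*sqrt(2)*v^2 + 3*sqrt(2)*v/2 + 12*v + 9*sqrt(2)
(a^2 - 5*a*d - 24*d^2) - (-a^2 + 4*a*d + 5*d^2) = 2*a^2 - 9*a*d - 29*d^2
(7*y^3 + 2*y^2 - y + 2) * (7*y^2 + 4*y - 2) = 49*y^5 + 42*y^4 - 13*y^3 + 6*y^2 + 10*y - 4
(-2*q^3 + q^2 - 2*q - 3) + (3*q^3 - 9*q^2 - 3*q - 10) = q^3 - 8*q^2 - 5*q - 13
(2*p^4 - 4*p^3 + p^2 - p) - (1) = 2*p^4 - 4*p^3 + p^2 - p - 1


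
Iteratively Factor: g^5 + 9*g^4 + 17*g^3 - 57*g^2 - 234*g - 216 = (g + 3)*(g^4 + 6*g^3 - g^2 - 54*g - 72) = (g - 3)*(g + 3)*(g^3 + 9*g^2 + 26*g + 24) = (g - 3)*(g + 3)*(g + 4)*(g^2 + 5*g + 6) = (g - 3)*(g + 3)^2*(g + 4)*(g + 2)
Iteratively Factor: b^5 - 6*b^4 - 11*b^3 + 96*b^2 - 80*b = (b)*(b^4 - 6*b^3 - 11*b^2 + 96*b - 80) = b*(b - 1)*(b^3 - 5*b^2 - 16*b + 80) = b*(b - 4)*(b - 1)*(b^2 - b - 20) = b*(b - 4)*(b - 1)*(b + 4)*(b - 5)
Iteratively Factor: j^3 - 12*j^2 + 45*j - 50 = (j - 2)*(j^2 - 10*j + 25) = (j - 5)*(j - 2)*(j - 5)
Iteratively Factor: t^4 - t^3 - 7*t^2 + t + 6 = (t - 1)*(t^3 - 7*t - 6) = (t - 1)*(t + 1)*(t^2 - t - 6) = (t - 1)*(t + 1)*(t + 2)*(t - 3)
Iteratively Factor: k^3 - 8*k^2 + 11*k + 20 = (k - 5)*(k^2 - 3*k - 4) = (k - 5)*(k + 1)*(k - 4)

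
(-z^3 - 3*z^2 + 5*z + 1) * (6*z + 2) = -6*z^4 - 20*z^3 + 24*z^2 + 16*z + 2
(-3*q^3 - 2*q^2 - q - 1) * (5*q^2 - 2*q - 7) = -15*q^5 - 4*q^4 + 20*q^3 + 11*q^2 + 9*q + 7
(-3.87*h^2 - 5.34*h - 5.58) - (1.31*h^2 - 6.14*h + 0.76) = -5.18*h^2 + 0.8*h - 6.34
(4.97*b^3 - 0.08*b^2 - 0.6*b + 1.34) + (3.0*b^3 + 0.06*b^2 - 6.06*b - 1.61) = 7.97*b^3 - 0.02*b^2 - 6.66*b - 0.27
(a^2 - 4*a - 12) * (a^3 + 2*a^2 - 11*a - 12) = a^5 - 2*a^4 - 31*a^3 + 8*a^2 + 180*a + 144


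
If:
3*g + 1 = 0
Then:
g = -1/3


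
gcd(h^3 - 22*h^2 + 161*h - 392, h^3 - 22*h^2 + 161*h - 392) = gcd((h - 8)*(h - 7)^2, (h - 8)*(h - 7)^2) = h^3 - 22*h^2 + 161*h - 392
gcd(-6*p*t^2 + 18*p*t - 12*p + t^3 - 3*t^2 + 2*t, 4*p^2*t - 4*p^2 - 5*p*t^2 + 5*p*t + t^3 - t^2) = t - 1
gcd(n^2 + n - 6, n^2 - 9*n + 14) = n - 2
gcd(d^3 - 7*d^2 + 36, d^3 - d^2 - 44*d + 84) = d - 6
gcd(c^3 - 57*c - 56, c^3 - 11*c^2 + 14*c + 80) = c - 8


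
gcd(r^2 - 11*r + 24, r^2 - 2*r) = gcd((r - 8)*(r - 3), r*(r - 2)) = 1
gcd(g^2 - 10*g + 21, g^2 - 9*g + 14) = g - 7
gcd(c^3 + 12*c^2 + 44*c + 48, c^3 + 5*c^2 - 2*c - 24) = c + 4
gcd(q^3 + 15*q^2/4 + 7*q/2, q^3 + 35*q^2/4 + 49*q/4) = q^2 + 7*q/4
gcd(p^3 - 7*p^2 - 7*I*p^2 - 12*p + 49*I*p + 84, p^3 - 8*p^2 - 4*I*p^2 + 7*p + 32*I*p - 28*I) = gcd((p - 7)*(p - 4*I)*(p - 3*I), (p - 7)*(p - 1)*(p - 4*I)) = p^2 + p*(-7 - 4*I) + 28*I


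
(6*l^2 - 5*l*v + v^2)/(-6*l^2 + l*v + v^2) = (-3*l + v)/(3*l + v)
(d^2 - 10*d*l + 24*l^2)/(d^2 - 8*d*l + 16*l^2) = (d - 6*l)/(d - 4*l)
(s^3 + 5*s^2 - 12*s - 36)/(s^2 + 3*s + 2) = (s^2 + 3*s - 18)/(s + 1)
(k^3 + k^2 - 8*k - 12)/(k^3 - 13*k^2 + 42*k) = (k^3 + k^2 - 8*k - 12)/(k*(k^2 - 13*k + 42))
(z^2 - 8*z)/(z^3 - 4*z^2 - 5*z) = (8 - z)/(-z^2 + 4*z + 5)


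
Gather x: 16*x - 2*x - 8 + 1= 14*x - 7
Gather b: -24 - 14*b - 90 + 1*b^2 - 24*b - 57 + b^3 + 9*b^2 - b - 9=b^3 + 10*b^2 - 39*b - 180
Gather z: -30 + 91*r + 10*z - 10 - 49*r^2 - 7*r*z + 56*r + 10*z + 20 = -49*r^2 + 147*r + z*(20 - 7*r) - 20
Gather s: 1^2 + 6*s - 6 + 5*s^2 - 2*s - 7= 5*s^2 + 4*s - 12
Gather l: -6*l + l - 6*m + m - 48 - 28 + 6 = -5*l - 5*m - 70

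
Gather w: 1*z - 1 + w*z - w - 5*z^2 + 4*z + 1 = w*(z - 1) - 5*z^2 + 5*z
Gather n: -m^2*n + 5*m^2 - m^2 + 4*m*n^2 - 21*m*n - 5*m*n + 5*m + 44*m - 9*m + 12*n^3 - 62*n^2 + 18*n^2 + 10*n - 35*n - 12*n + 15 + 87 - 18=4*m^2 + 40*m + 12*n^3 + n^2*(4*m - 44) + n*(-m^2 - 26*m - 37) + 84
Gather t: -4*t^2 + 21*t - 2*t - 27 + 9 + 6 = -4*t^2 + 19*t - 12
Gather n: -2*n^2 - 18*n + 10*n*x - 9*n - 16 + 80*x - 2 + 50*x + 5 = -2*n^2 + n*(10*x - 27) + 130*x - 13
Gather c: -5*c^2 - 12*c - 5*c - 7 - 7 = -5*c^2 - 17*c - 14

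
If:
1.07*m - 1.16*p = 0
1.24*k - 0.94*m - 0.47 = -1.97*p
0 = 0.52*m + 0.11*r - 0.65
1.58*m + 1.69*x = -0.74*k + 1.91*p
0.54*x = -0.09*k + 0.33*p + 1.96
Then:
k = 10.37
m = -14.12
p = -13.03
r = 72.67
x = -6.06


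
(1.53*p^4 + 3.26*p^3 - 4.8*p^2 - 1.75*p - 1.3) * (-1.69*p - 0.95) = -2.5857*p^5 - 6.9629*p^4 + 5.015*p^3 + 7.5175*p^2 + 3.8595*p + 1.235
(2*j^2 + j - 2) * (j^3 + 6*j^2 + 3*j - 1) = 2*j^5 + 13*j^4 + 10*j^3 - 11*j^2 - 7*j + 2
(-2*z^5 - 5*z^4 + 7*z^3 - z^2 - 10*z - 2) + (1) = -2*z^5 - 5*z^4 + 7*z^3 - z^2 - 10*z - 1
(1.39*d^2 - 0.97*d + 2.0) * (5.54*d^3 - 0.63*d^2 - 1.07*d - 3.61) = 7.7006*d^5 - 6.2495*d^4 + 10.2038*d^3 - 5.24*d^2 + 1.3617*d - 7.22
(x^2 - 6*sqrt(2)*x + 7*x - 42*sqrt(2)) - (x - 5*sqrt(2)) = x^2 - 6*sqrt(2)*x + 6*x - 37*sqrt(2)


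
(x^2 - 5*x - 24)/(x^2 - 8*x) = (x + 3)/x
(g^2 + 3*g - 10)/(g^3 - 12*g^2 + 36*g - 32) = (g + 5)/(g^2 - 10*g + 16)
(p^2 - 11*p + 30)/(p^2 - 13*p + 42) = (p - 5)/(p - 7)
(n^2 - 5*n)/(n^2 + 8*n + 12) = n*(n - 5)/(n^2 + 8*n + 12)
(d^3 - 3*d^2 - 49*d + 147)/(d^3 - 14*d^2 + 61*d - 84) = (d + 7)/(d - 4)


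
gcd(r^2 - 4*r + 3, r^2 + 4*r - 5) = r - 1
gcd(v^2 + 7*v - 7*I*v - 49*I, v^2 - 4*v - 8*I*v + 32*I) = 1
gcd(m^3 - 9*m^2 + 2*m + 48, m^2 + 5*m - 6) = 1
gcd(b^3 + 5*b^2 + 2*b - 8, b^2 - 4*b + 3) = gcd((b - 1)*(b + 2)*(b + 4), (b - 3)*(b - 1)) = b - 1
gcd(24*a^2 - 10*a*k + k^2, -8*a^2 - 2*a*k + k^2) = 4*a - k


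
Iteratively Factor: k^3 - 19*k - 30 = (k + 2)*(k^2 - 2*k - 15) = (k - 5)*(k + 2)*(k + 3)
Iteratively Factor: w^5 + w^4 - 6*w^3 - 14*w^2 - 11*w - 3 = (w - 3)*(w^4 + 4*w^3 + 6*w^2 + 4*w + 1) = (w - 3)*(w + 1)*(w^3 + 3*w^2 + 3*w + 1) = (w - 3)*(w + 1)^2*(w^2 + 2*w + 1) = (w - 3)*(w + 1)^3*(w + 1)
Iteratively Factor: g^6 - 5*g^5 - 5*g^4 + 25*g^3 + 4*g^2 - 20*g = (g - 5)*(g^5 - 5*g^3 + 4*g) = (g - 5)*(g - 1)*(g^4 + g^3 - 4*g^2 - 4*g) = g*(g - 5)*(g - 1)*(g^3 + g^2 - 4*g - 4) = g*(g - 5)*(g - 1)*(g + 2)*(g^2 - g - 2) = g*(g - 5)*(g - 2)*(g - 1)*(g + 2)*(g + 1)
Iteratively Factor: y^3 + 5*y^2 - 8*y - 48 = (y + 4)*(y^2 + y - 12) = (y - 3)*(y + 4)*(y + 4)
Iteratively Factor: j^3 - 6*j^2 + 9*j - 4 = (j - 1)*(j^2 - 5*j + 4) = (j - 4)*(j - 1)*(j - 1)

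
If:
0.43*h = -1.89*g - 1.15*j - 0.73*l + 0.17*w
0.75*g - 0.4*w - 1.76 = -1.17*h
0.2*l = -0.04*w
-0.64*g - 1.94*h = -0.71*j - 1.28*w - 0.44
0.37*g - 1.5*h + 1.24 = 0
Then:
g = 2.91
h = 1.54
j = -3.83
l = -1.12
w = 5.58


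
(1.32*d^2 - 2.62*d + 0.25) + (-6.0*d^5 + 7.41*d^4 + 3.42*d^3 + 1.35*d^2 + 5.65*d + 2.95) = -6.0*d^5 + 7.41*d^4 + 3.42*d^3 + 2.67*d^2 + 3.03*d + 3.2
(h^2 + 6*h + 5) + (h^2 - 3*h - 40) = 2*h^2 + 3*h - 35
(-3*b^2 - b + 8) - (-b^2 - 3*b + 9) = -2*b^2 + 2*b - 1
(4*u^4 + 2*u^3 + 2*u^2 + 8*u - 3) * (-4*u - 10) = -16*u^5 - 48*u^4 - 28*u^3 - 52*u^2 - 68*u + 30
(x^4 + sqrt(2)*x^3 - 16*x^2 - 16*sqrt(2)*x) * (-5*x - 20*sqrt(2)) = -5*x^5 - 25*sqrt(2)*x^4 + 40*x^3 + 400*sqrt(2)*x^2 + 640*x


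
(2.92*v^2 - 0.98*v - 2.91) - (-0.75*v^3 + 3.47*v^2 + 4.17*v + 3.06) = 0.75*v^3 - 0.55*v^2 - 5.15*v - 5.97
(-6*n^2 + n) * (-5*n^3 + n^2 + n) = 30*n^5 - 11*n^4 - 5*n^3 + n^2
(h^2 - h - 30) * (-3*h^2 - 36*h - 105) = -3*h^4 - 33*h^3 + 21*h^2 + 1185*h + 3150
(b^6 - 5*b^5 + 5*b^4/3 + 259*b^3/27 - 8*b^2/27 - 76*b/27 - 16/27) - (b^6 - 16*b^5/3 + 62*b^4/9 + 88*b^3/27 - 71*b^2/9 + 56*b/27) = b^5/3 - 47*b^4/9 + 19*b^3/3 + 205*b^2/27 - 44*b/9 - 16/27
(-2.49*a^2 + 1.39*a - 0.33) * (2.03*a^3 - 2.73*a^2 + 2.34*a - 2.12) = -5.0547*a^5 + 9.6194*a^4 - 10.2912*a^3 + 9.4323*a^2 - 3.719*a + 0.6996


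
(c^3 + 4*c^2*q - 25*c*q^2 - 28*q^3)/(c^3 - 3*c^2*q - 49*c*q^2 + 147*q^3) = (c^2 - 3*c*q - 4*q^2)/(c^2 - 10*c*q + 21*q^2)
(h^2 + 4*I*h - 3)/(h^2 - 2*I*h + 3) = (h + 3*I)/(h - 3*I)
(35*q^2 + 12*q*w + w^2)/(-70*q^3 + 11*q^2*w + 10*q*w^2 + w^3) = -1/(2*q - w)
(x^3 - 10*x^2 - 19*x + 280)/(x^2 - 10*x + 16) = (x^2 - 2*x - 35)/(x - 2)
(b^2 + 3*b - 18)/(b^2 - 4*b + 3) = (b + 6)/(b - 1)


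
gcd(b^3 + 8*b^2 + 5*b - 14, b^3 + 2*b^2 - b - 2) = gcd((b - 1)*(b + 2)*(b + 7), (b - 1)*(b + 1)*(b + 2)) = b^2 + b - 2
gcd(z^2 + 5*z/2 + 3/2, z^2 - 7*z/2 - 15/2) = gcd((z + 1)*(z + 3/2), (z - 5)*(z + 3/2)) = z + 3/2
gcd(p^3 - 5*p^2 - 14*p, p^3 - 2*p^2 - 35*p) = p^2 - 7*p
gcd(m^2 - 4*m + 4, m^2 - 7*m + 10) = m - 2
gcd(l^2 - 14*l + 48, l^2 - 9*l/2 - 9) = l - 6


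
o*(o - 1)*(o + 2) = o^3 + o^2 - 2*o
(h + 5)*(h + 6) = h^2 + 11*h + 30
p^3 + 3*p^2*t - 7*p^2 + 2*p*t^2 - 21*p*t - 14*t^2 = (p - 7)*(p + t)*(p + 2*t)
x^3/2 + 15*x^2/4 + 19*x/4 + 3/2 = (x/2 + 1/2)*(x + 1/2)*(x + 6)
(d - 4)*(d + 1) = d^2 - 3*d - 4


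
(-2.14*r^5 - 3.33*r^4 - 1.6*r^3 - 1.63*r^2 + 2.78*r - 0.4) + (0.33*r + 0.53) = -2.14*r^5 - 3.33*r^4 - 1.6*r^3 - 1.63*r^2 + 3.11*r + 0.13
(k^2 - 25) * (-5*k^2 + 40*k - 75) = -5*k^4 + 40*k^3 + 50*k^2 - 1000*k + 1875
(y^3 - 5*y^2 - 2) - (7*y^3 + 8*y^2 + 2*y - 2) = -6*y^3 - 13*y^2 - 2*y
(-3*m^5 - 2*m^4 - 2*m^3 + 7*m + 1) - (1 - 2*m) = -3*m^5 - 2*m^4 - 2*m^3 + 9*m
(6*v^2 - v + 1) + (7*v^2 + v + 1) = 13*v^2 + 2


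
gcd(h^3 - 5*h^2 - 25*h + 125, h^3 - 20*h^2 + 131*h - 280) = h - 5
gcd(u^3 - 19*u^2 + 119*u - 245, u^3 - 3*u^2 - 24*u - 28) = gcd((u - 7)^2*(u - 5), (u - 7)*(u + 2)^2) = u - 7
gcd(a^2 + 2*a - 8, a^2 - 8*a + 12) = a - 2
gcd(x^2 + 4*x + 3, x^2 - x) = 1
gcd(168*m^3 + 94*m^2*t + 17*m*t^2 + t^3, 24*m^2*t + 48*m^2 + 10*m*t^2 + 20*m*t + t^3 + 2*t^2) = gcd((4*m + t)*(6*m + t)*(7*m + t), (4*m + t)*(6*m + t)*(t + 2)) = 24*m^2 + 10*m*t + t^2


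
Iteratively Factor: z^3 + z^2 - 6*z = (z - 2)*(z^2 + 3*z) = z*(z - 2)*(z + 3)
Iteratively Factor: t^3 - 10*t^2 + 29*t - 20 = (t - 5)*(t^2 - 5*t + 4) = (t - 5)*(t - 1)*(t - 4)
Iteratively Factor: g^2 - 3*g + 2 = (g - 1)*(g - 2)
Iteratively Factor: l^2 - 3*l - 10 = (l + 2)*(l - 5)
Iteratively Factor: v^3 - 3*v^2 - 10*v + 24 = (v + 3)*(v^2 - 6*v + 8) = (v - 4)*(v + 3)*(v - 2)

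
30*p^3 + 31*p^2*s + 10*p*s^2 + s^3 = (2*p + s)*(3*p + s)*(5*p + s)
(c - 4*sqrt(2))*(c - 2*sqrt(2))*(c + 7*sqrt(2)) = c^3 + sqrt(2)*c^2 - 68*c + 112*sqrt(2)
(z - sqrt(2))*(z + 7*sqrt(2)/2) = z^2 + 5*sqrt(2)*z/2 - 7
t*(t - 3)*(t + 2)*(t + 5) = t^4 + 4*t^3 - 11*t^2 - 30*t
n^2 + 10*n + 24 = (n + 4)*(n + 6)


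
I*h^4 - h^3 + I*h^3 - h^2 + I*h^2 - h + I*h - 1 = (h - I)*(h + I)^2*(I*h + I)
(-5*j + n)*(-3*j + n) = 15*j^2 - 8*j*n + n^2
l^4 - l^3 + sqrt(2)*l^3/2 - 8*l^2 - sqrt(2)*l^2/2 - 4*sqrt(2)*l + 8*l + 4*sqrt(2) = (l - 1)*(l - 2*sqrt(2))*(l + sqrt(2)/2)*(l + 2*sqrt(2))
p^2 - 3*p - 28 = (p - 7)*(p + 4)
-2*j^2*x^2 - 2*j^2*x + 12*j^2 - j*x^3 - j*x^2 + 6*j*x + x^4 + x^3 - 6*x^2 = (-2*j + x)*(j + x)*(x - 2)*(x + 3)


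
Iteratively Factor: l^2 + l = (l + 1)*(l)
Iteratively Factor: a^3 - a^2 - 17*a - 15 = (a - 5)*(a^2 + 4*a + 3) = (a - 5)*(a + 1)*(a + 3)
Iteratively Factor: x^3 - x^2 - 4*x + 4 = (x - 2)*(x^2 + x - 2) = (x - 2)*(x + 2)*(x - 1)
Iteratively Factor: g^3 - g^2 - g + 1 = (g + 1)*(g^2 - 2*g + 1) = (g - 1)*(g + 1)*(g - 1)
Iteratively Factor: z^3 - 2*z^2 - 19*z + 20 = (z + 4)*(z^2 - 6*z + 5) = (z - 1)*(z + 4)*(z - 5)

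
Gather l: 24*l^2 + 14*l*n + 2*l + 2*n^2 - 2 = 24*l^2 + l*(14*n + 2) + 2*n^2 - 2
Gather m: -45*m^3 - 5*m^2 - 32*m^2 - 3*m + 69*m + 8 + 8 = -45*m^3 - 37*m^2 + 66*m + 16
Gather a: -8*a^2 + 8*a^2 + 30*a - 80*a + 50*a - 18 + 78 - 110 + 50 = 0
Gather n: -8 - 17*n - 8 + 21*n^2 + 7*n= 21*n^2 - 10*n - 16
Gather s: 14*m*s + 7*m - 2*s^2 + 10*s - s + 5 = 7*m - 2*s^2 + s*(14*m + 9) + 5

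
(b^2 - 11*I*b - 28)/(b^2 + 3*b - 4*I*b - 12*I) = (b - 7*I)/(b + 3)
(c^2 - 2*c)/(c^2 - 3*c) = (c - 2)/(c - 3)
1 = 1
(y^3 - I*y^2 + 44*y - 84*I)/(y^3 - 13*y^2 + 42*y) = (y^3 - I*y^2 + 44*y - 84*I)/(y*(y^2 - 13*y + 42))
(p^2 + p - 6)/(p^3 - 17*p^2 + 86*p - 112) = (p + 3)/(p^2 - 15*p + 56)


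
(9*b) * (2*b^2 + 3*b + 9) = 18*b^3 + 27*b^2 + 81*b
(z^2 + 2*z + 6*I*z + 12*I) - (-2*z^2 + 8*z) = 3*z^2 - 6*z + 6*I*z + 12*I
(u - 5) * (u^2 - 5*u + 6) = u^3 - 10*u^2 + 31*u - 30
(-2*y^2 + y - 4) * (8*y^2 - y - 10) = -16*y^4 + 10*y^3 - 13*y^2 - 6*y + 40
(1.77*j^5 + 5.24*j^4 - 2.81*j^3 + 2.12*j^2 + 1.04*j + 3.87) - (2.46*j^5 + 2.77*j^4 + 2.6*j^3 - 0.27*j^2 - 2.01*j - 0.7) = -0.69*j^5 + 2.47*j^4 - 5.41*j^3 + 2.39*j^2 + 3.05*j + 4.57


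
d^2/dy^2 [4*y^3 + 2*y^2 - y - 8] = 24*y + 4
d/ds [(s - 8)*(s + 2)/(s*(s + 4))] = 2*(5*s^2 + 16*s + 32)/(s^2*(s^2 + 8*s + 16))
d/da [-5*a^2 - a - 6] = -10*a - 1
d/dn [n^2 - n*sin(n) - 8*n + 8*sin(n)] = -n*cos(n) + 2*n - sin(n) + 8*cos(n) - 8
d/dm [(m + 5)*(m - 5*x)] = 2*m - 5*x + 5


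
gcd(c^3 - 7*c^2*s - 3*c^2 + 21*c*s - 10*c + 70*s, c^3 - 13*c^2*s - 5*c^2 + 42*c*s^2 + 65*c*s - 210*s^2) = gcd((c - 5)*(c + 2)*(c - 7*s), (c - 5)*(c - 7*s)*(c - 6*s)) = -c^2 + 7*c*s + 5*c - 35*s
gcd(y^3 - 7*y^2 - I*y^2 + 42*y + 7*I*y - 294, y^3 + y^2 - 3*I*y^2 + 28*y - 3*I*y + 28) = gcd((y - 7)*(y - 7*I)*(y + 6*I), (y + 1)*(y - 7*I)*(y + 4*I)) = y - 7*I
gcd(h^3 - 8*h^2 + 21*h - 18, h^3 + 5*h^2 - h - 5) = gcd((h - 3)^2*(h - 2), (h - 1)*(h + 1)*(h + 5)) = 1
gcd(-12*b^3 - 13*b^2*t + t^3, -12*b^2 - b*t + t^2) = -12*b^2 - b*t + t^2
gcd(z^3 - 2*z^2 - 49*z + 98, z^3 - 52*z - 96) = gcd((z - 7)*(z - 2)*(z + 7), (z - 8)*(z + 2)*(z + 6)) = 1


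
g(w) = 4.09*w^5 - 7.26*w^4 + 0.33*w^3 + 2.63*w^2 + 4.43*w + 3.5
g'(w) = 20.45*w^4 - 29.04*w^3 + 0.99*w^2 + 5.26*w + 4.43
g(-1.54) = -74.55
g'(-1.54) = 219.76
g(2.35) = 104.43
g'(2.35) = 269.07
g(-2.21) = -385.81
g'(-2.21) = 798.92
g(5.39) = 12634.45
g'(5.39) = 12774.45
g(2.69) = 236.81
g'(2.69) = 531.26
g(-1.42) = -51.56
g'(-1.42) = 165.25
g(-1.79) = -147.59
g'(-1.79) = 374.69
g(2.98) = 437.44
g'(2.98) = 873.11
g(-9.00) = -289207.18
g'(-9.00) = 155379.89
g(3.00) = 455.18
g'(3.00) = 901.49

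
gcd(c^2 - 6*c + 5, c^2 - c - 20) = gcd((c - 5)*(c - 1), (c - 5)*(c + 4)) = c - 5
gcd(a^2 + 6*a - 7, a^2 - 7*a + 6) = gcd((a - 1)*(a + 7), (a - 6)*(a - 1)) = a - 1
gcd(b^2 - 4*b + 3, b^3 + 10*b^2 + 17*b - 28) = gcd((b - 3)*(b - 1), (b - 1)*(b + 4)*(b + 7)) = b - 1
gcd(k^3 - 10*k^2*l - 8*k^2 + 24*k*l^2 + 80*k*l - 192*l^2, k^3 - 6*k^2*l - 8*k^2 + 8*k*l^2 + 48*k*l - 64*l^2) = k^2 - 4*k*l - 8*k + 32*l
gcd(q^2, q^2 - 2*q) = q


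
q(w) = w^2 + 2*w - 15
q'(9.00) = 20.00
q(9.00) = 84.00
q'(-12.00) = -22.00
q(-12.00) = 105.00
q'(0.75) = 3.50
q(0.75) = -12.94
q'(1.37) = 4.74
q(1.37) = -10.38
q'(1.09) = 4.18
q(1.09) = -11.63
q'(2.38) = 6.76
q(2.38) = -4.58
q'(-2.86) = -3.72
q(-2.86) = -12.54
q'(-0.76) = 0.48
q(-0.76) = -15.94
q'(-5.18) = -8.36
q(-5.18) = 1.47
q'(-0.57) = 0.86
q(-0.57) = -15.82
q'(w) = 2*w + 2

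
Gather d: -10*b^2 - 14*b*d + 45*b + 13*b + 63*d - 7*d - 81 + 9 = -10*b^2 + 58*b + d*(56 - 14*b) - 72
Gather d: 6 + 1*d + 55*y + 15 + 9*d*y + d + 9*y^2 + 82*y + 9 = d*(9*y + 2) + 9*y^2 + 137*y + 30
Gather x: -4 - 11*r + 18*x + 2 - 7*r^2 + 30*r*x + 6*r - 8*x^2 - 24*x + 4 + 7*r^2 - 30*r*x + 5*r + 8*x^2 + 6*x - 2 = 0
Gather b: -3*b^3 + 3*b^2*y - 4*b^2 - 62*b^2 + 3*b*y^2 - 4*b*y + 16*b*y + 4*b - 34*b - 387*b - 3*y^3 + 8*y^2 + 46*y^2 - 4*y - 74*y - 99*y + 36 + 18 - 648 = -3*b^3 + b^2*(3*y - 66) + b*(3*y^2 + 12*y - 417) - 3*y^3 + 54*y^2 - 177*y - 594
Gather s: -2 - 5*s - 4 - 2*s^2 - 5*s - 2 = -2*s^2 - 10*s - 8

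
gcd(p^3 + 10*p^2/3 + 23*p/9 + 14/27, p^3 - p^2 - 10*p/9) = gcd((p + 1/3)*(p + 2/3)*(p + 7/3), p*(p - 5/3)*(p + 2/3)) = p + 2/3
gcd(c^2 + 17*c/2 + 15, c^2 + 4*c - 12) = c + 6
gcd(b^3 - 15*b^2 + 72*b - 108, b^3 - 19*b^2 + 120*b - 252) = b^2 - 12*b + 36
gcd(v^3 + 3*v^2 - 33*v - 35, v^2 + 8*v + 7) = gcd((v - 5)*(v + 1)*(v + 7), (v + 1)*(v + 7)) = v^2 + 8*v + 7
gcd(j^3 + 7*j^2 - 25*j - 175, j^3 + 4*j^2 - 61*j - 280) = j^2 + 12*j + 35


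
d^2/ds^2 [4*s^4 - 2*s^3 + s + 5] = 12*s*(4*s - 1)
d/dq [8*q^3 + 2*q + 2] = 24*q^2 + 2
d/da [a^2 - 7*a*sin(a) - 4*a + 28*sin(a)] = -7*a*cos(a) + 2*a - 7*sin(a) + 28*cos(a) - 4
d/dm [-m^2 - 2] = -2*m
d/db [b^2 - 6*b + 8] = 2*b - 6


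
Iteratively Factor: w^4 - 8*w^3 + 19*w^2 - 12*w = (w - 1)*(w^3 - 7*w^2 + 12*w) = w*(w - 1)*(w^2 - 7*w + 12) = w*(w - 3)*(w - 1)*(w - 4)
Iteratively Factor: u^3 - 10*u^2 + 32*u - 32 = (u - 4)*(u^2 - 6*u + 8) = (u - 4)^2*(u - 2)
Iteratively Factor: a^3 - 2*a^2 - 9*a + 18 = (a - 3)*(a^2 + a - 6) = (a - 3)*(a - 2)*(a + 3)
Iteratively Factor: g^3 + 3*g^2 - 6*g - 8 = (g + 4)*(g^2 - g - 2) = (g - 2)*(g + 4)*(g + 1)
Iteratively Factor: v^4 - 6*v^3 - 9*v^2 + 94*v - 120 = (v - 3)*(v^3 - 3*v^2 - 18*v + 40) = (v - 3)*(v + 4)*(v^2 - 7*v + 10) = (v - 5)*(v - 3)*(v + 4)*(v - 2)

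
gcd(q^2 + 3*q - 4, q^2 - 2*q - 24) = q + 4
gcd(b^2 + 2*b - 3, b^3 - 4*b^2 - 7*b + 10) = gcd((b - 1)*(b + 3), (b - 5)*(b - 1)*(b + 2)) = b - 1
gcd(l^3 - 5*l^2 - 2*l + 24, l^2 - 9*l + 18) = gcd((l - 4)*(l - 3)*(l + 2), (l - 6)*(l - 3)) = l - 3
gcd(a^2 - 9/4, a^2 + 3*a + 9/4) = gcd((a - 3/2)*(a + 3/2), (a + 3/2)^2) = a + 3/2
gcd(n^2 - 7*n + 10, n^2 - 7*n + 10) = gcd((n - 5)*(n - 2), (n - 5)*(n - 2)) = n^2 - 7*n + 10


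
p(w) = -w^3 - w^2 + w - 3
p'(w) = -3*w^2 - 2*w + 1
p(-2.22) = 0.79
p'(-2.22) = -9.35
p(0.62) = -3.00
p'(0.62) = -1.39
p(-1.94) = -1.40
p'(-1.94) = -6.41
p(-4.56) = 66.47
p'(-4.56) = -52.26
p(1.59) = -7.96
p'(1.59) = -9.76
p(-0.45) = -3.56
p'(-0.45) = 1.29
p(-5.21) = 106.07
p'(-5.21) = -70.01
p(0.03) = -2.97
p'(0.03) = 0.94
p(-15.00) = 3132.00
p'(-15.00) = -644.00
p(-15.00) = 3132.00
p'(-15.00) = -644.00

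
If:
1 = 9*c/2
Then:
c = 2/9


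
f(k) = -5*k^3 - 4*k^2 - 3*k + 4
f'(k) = -15*k^2 - 8*k - 3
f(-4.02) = 276.24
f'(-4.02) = -213.25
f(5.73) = -1085.18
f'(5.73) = -541.33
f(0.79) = -3.33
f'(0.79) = -18.68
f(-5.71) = 821.56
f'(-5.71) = -446.38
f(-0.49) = 5.10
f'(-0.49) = -2.68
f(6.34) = -1450.00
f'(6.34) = -656.65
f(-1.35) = 13.06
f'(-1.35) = -19.54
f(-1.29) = 11.95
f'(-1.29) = -17.64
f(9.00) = -3992.00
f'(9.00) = -1290.00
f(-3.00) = 112.00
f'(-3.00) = -114.00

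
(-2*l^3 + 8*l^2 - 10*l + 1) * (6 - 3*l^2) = 6*l^5 - 24*l^4 + 18*l^3 + 45*l^2 - 60*l + 6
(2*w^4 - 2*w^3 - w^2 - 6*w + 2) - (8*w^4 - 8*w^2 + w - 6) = -6*w^4 - 2*w^3 + 7*w^2 - 7*w + 8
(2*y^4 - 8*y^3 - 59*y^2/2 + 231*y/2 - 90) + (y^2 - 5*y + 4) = 2*y^4 - 8*y^3 - 57*y^2/2 + 221*y/2 - 86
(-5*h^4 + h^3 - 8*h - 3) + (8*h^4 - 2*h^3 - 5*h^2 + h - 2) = 3*h^4 - h^3 - 5*h^2 - 7*h - 5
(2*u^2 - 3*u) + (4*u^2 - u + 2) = 6*u^2 - 4*u + 2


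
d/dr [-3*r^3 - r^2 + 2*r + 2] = -9*r^2 - 2*r + 2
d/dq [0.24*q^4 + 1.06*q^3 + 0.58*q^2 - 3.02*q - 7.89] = 0.96*q^3 + 3.18*q^2 + 1.16*q - 3.02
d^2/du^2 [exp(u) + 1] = exp(u)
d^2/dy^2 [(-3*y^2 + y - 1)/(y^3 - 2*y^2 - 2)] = 2*(-3*y^6 + 3*y^5 - 12*y^4 - 22*y^3 + 36*y^2 - 18*y - 8)/(y^9 - 6*y^8 + 12*y^7 - 14*y^6 + 24*y^5 - 24*y^4 + 12*y^3 - 24*y^2 - 8)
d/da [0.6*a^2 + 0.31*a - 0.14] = 1.2*a + 0.31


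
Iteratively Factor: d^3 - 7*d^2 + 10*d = (d)*(d^2 - 7*d + 10) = d*(d - 2)*(d - 5)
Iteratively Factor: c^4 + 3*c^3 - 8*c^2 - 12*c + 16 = (c + 4)*(c^3 - c^2 - 4*c + 4) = (c + 2)*(c + 4)*(c^2 - 3*c + 2) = (c - 2)*(c + 2)*(c + 4)*(c - 1)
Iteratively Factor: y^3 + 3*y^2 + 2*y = (y)*(y^2 + 3*y + 2) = y*(y + 2)*(y + 1)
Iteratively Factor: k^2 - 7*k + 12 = (k - 4)*(k - 3)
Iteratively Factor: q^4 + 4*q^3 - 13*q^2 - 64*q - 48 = (q + 4)*(q^3 - 13*q - 12) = (q + 1)*(q + 4)*(q^2 - q - 12) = (q - 4)*(q + 1)*(q + 4)*(q + 3)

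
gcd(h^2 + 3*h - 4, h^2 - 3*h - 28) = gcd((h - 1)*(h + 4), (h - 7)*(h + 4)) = h + 4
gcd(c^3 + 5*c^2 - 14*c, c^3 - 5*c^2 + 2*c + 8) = c - 2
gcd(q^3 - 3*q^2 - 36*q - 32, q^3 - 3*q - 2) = q + 1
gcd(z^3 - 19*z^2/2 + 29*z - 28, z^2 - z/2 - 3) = z - 2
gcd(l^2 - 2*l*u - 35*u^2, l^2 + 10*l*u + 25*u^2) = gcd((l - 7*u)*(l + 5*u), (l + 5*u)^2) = l + 5*u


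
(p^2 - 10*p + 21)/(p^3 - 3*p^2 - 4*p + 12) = (p - 7)/(p^2 - 4)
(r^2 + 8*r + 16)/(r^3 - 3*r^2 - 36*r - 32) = (r + 4)/(r^2 - 7*r - 8)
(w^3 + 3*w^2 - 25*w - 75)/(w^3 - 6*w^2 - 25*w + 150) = (w + 3)/(w - 6)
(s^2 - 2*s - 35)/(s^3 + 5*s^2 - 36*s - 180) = (s - 7)/(s^2 - 36)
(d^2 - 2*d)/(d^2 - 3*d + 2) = d/(d - 1)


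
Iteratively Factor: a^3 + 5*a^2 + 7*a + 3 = (a + 1)*(a^2 + 4*a + 3) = (a + 1)*(a + 3)*(a + 1)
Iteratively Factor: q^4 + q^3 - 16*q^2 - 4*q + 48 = (q + 4)*(q^3 - 3*q^2 - 4*q + 12) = (q - 2)*(q + 4)*(q^2 - q - 6) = (q - 3)*(q - 2)*(q + 4)*(q + 2)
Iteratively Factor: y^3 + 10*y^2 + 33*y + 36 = (y + 3)*(y^2 + 7*y + 12) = (y + 3)^2*(y + 4)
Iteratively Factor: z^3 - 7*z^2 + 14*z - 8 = (z - 2)*(z^2 - 5*z + 4) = (z - 2)*(z - 1)*(z - 4)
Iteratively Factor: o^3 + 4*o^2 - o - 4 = (o + 4)*(o^2 - 1) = (o + 1)*(o + 4)*(o - 1)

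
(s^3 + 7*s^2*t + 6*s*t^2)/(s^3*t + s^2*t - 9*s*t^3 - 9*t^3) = s*(s^2 + 7*s*t + 6*t^2)/(t*(s^3 + s^2 - 9*s*t^2 - 9*t^2))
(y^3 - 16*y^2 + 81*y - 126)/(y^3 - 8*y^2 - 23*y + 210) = (y - 3)/(y + 5)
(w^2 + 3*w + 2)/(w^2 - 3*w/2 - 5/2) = 2*(w + 2)/(2*w - 5)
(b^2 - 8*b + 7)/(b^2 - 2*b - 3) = (-b^2 + 8*b - 7)/(-b^2 + 2*b + 3)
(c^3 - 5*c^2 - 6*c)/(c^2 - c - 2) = c*(c - 6)/(c - 2)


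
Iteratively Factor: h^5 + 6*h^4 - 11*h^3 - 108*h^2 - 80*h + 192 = (h - 1)*(h^4 + 7*h^3 - 4*h^2 - 112*h - 192) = (h - 1)*(h + 4)*(h^3 + 3*h^2 - 16*h - 48) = (h - 1)*(h + 3)*(h + 4)*(h^2 - 16) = (h - 1)*(h + 3)*(h + 4)^2*(h - 4)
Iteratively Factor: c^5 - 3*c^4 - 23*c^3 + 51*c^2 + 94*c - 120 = (c + 4)*(c^4 - 7*c^3 + 5*c^2 + 31*c - 30) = (c - 5)*(c + 4)*(c^3 - 2*c^2 - 5*c + 6) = (c - 5)*(c + 2)*(c + 4)*(c^2 - 4*c + 3) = (c - 5)*(c - 3)*(c + 2)*(c + 4)*(c - 1)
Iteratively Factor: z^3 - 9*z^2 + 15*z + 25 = (z - 5)*(z^2 - 4*z - 5) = (z - 5)^2*(z + 1)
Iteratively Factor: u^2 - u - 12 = (u - 4)*(u + 3)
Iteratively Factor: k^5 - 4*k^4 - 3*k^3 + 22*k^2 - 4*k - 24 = (k + 2)*(k^4 - 6*k^3 + 9*k^2 + 4*k - 12) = (k - 3)*(k + 2)*(k^3 - 3*k^2 + 4) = (k - 3)*(k - 2)*(k + 2)*(k^2 - k - 2) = (k - 3)*(k - 2)^2*(k + 2)*(k + 1)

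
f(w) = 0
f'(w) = 0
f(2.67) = 0.00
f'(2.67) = 0.00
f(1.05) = 0.00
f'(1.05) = 0.00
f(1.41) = 0.00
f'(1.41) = 0.00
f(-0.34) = 0.00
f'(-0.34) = 0.00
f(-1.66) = 0.00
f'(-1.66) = 0.00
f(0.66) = 0.00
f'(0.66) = 0.00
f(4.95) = 0.00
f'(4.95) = 0.00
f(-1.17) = 0.00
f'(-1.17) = 0.00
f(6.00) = 0.00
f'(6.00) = 0.00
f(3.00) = 0.00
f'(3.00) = 0.00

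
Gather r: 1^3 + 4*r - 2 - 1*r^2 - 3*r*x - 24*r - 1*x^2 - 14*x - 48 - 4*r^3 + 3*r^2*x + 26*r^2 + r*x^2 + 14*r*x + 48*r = -4*r^3 + r^2*(3*x + 25) + r*(x^2 + 11*x + 28) - x^2 - 14*x - 49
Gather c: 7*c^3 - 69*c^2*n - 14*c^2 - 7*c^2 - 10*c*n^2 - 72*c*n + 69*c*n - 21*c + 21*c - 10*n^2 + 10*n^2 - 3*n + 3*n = 7*c^3 + c^2*(-69*n - 21) + c*(-10*n^2 - 3*n)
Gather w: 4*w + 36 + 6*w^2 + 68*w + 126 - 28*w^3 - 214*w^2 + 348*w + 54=-28*w^3 - 208*w^2 + 420*w + 216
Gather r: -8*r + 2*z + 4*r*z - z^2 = r*(4*z - 8) - z^2 + 2*z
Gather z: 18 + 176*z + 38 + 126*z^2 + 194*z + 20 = 126*z^2 + 370*z + 76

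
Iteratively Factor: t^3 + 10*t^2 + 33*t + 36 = (t + 3)*(t^2 + 7*t + 12) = (t + 3)^2*(t + 4)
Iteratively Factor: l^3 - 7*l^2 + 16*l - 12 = (l - 2)*(l^2 - 5*l + 6) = (l - 2)^2*(l - 3)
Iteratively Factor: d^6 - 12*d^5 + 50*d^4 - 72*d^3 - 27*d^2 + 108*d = (d - 3)*(d^5 - 9*d^4 + 23*d^3 - 3*d^2 - 36*d) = d*(d - 3)*(d^4 - 9*d^3 + 23*d^2 - 3*d - 36) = d*(d - 3)^2*(d^3 - 6*d^2 + 5*d + 12) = d*(d - 3)^2*(d + 1)*(d^2 - 7*d + 12) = d*(d - 3)^3*(d + 1)*(d - 4)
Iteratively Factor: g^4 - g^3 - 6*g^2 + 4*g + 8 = (g + 2)*(g^3 - 3*g^2 + 4) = (g - 2)*(g + 2)*(g^2 - g - 2) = (g - 2)^2*(g + 2)*(g + 1)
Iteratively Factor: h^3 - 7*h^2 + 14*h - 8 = (h - 1)*(h^2 - 6*h + 8) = (h - 2)*(h - 1)*(h - 4)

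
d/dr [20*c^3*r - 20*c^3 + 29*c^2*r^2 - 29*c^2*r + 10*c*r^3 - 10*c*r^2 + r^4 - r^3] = 20*c^3 + 58*c^2*r - 29*c^2 + 30*c*r^2 - 20*c*r + 4*r^3 - 3*r^2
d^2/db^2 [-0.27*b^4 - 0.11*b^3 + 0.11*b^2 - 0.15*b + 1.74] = -3.24*b^2 - 0.66*b + 0.22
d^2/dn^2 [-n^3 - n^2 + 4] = -6*n - 2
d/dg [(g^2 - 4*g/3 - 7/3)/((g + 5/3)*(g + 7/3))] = 48*(9*g^2 + 21*g + 7)/(81*g^4 + 648*g^3 + 1926*g^2 + 2520*g + 1225)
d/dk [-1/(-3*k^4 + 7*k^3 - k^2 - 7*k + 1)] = (-12*k^3 + 21*k^2 - 2*k - 7)/(3*k^4 - 7*k^3 + k^2 + 7*k - 1)^2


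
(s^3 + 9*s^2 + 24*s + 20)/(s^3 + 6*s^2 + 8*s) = (s^2 + 7*s + 10)/(s*(s + 4))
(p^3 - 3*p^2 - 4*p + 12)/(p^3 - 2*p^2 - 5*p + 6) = (p - 2)/(p - 1)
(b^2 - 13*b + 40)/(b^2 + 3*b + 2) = (b^2 - 13*b + 40)/(b^2 + 3*b + 2)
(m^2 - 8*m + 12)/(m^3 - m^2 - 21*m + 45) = (m^2 - 8*m + 12)/(m^3 - m^2 - 21*m + 45)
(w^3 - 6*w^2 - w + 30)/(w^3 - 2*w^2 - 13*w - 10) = (w - 3)/(w + 1)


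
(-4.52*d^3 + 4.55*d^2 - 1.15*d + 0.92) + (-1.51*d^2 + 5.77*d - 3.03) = -4.52*d^3 + 3.04*d^2 + 4.62*d - 2.11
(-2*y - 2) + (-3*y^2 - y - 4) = -3*y^2 - 3*y - 6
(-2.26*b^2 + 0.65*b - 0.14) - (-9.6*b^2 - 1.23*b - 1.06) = 7.34*b^2 + 1.88*b + 0.92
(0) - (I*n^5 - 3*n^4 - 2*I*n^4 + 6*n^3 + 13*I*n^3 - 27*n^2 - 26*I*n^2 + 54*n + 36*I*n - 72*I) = -I*n^5 + 3*n^4 + 2*I*n^4 - 6*n^3 - 13*I*n^3 + 27*n^2 + 26*I*n^2 - 54*n - 36*I*n + 72*I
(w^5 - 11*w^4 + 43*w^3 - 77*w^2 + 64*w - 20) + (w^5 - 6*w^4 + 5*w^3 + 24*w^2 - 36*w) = 2*w^5 - 17*w^4 + 48*w^3 - 53*w^2 + 28*w - 20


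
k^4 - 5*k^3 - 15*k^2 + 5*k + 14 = (k - 7)*(k - 1)*(k + 1)*(k + 2)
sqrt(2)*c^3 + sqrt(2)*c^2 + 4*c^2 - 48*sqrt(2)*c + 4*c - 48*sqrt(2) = (c - 4*sqrt(2))*(c + 6*sqrt(2))*(sqrt(2)*c + sqrt(2))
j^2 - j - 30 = (j - 6)*(j + 5)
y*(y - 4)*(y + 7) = y^3 + 3*y^2 - 28*y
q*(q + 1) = q^2 + q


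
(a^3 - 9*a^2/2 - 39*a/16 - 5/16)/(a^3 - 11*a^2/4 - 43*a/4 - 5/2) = (a + 1/4)/(a + 2)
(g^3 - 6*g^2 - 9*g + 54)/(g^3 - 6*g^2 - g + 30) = (g^2 - 3*g - 18)/(g^2 - 3*g - 10)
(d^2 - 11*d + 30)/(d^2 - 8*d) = (d^2 - 11*d + 30)/(d*(d - 8))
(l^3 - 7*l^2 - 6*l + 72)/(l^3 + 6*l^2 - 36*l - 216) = (l^2 - l - 12)/(l^2 + 12*l + 36)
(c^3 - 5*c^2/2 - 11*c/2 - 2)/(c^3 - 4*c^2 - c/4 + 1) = 2*(c + 1)/(2*c - 1)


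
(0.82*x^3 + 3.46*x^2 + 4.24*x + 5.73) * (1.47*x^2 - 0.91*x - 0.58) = 1.2054*x^5 + 4.34*x^4 + 2.6086*x^3 + 2.5579*x^2 - 7.6735*x - 3.3234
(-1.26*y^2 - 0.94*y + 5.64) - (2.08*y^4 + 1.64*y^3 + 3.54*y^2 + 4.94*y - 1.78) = -2.08*y^4 - 1.64*y^3 - 4.8*y^2 - 5.88*y + 7.42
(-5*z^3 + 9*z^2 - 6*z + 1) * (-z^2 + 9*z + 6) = 5*z^5 - 54*z^4 + 57*z^3 - z^2 - 27*z + 6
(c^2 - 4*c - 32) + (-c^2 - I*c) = -4*c - I*c - 32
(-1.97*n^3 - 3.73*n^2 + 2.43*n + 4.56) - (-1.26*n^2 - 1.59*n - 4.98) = -1.97*n^3 - 2.47*n^2 + 4.02*n + 9.54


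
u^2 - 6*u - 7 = (u - 7)*(u + 1)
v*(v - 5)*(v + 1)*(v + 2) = v^4 - 2*v^3 - 13*v^2 - 10*v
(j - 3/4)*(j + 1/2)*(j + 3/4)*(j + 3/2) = j^4 + 2*j^3 + 3*j^2/16 - 9*j/8 - 27/64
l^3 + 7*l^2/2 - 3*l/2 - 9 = (l - 3/2)*(l + 2)*(l + 3)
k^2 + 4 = (k - 2*I)*(k + 2*I)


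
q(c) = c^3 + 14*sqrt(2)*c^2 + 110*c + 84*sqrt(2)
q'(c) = 3*c^2 + 28*sqrt(2)*c + 110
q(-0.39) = 78.85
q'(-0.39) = 95.01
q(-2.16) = -36.51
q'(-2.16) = 38.47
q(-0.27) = 90.52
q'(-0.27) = 99.53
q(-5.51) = -53.49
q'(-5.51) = -17.10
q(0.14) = 134.58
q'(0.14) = 115.60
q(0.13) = 133.43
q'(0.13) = 115.20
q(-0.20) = 97.58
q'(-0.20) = 102.20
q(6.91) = 2154.20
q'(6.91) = 526.87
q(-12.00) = -78.15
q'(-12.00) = 66.82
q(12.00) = 6017.85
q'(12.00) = 1017.18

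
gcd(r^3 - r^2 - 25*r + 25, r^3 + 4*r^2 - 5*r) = r^2 + 4*r - 5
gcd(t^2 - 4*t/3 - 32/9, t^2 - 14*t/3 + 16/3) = t - 8/3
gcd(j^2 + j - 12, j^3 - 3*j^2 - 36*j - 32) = j + 4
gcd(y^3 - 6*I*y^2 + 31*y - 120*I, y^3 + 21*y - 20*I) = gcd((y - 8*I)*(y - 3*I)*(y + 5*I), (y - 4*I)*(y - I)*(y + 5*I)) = y + 5*I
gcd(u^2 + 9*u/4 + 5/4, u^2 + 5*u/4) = u + 5/4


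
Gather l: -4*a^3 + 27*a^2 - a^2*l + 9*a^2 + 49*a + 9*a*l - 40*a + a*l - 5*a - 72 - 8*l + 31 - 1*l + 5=-4*a^3 + 36*a^2 + 4*a + l*(-a^2 + 10*a - 9) - 36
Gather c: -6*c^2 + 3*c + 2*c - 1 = -6*c^2 + 5*c - 1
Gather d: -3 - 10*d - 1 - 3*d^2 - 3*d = -3*d^2 - 13*d - 4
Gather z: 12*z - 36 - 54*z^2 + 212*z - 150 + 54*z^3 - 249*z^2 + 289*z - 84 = 54*z^3 - 303*z^2 + 513*z - 270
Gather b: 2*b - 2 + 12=2*b + 10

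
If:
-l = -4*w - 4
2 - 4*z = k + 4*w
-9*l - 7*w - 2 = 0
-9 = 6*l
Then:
No Solution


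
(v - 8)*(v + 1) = v^2 - 7*v - 8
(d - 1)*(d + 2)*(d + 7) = d^3 + 8*d^2 + 5*d - 14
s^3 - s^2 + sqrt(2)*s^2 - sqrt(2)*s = s*(s - 1)*(s + sqrt(2))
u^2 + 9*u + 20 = (u + 4)*(u + 5)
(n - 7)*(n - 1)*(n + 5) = n^3 - 3*n^2 - 33*n + 35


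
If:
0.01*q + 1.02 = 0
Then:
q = -102.00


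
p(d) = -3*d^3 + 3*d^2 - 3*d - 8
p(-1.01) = 1.18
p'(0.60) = -2.64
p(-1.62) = 17.49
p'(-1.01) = -18.24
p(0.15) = -8.39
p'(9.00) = -678.00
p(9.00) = -1979.00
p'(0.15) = -2.30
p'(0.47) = -2.17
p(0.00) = -8.00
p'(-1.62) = -36.34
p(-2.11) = 39.87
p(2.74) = -55.41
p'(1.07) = -6.88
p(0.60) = -9.37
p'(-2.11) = -55.73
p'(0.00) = -3.00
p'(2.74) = -54.13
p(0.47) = -9.06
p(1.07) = -11.45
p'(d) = -9*d^2 + 6*d - 3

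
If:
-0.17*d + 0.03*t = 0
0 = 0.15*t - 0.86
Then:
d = 1.01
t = 5.73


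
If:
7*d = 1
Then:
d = 1/7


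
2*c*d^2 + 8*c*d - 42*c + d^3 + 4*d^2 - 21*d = (2*c + d)*(d - 3)*(d + 7)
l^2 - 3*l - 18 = (l - 6)*(l + 3)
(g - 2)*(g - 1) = g^2 - 3*g + 2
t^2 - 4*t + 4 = (t - 2)^2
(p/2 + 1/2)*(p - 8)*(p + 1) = p^3/2 - 3*p^2 - 15*p/2 - 4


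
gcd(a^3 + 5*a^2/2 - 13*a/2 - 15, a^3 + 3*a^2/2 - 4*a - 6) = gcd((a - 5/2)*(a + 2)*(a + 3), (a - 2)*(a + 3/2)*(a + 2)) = a + 2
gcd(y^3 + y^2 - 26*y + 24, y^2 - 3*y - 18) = 1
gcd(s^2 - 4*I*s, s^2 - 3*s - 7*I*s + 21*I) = 1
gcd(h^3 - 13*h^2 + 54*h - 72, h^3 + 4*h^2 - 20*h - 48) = h - 4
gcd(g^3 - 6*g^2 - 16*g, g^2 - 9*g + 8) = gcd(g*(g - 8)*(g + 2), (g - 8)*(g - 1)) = g - 8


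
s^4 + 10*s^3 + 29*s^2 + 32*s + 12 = (s + 1)^2*(s + 2)*(s + 6)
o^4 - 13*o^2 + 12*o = o*(o - 3)*(o - 1)*(o + 4)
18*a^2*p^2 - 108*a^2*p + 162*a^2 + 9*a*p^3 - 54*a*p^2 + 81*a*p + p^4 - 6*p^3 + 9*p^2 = (3*a + p)*(6*a + p)*(p - 3)^2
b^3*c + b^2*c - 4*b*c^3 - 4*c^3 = (b - 2*c)*(b + 2*c)*(b*c + c)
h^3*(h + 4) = h^4 + 4*h^3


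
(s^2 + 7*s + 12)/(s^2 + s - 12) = (s + 3)/(s - 3)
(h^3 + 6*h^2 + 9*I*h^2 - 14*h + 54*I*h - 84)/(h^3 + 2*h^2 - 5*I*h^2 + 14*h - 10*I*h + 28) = (h^2 + h*(6 + 7*I) + 42*I)/(h^2 + h*(2 - 7*I) - 14*I)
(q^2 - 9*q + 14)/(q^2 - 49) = (q - 2)/(q + 7)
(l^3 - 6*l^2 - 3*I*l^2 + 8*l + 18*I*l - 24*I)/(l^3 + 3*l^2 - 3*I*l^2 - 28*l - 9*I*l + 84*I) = (l - 2)/(l + 7)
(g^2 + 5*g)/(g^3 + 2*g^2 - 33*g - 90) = g/(g^2 - 3*g - 18)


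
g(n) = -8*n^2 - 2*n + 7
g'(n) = -16*n - 2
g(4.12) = -137.04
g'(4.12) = -67.92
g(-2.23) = -28.32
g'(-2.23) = 33.68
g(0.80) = 0.28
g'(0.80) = -14.80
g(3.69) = -109.31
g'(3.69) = -61.04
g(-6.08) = -276.57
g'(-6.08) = 95.28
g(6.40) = -333.48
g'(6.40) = -104.40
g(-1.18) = -1.78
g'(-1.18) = 16.88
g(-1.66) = -11.72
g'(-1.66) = 24.56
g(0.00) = 7.00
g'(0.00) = -2.00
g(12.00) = -1169.00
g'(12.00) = -194.00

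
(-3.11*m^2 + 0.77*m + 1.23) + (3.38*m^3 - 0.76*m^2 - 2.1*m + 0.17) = 3.38*m^3 - 3.87*m^2 - 1.33*m + 1.4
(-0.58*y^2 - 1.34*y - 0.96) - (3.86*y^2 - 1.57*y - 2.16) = -4.44*y^2 + 0.23*y + 1.2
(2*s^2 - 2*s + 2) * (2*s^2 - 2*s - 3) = 4*s^4 - 8*s^3 + 2*s^2 + 2*s - 6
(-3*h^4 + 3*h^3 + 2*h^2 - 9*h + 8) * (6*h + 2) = -18*h^5 + 12*h^4 + 18*h^3 - 50*h^2 + 30*h + 16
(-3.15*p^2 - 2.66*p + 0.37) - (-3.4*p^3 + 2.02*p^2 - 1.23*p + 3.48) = 3.4*p^3 - 5.17*p^2 - 1.43*p - 3.11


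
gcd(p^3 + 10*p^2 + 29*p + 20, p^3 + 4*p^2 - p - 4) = p^2 + 5*p + 4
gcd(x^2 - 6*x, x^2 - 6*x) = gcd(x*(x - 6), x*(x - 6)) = x^2 - 6*x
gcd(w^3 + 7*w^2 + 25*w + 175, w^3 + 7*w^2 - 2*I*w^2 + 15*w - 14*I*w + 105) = w^2 + w*(7 - 5*I) - 35*I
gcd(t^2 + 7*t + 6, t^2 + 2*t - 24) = t + 6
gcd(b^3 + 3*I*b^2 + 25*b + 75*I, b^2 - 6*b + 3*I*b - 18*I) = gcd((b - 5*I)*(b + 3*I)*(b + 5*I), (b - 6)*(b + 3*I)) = b + 3*I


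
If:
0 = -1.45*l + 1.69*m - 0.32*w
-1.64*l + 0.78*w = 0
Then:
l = 0.475609756097561*w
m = 0.597416654639919*w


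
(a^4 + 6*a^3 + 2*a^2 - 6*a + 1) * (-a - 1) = -a^5 - 7*a^4 - 8*a^3 + 4*a^2 + 5*a - 1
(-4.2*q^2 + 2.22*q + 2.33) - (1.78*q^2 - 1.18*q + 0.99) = -5.98*q^2 + 3.4*q + 1.34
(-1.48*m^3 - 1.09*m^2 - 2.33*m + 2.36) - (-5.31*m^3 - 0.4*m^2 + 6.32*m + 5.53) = 3.83*m^3 - 0.69*m^2 - 8.65*m - 3.17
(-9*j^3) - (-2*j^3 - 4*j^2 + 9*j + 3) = -7*j^3 + 4*j^2 - 9*j - 3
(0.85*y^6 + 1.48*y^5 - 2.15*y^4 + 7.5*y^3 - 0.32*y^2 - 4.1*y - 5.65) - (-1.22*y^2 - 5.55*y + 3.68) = 0.85*y^6 + 1.48*y^5 - 2.15*y^4 + 7.5*y^3 + 0.9*y^2 + 1.45*y - 9.33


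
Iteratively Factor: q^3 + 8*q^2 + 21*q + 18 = (q + 3)*(q^2 + 5*q + 6) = (q + 2)*(q + 3)*(q + 3)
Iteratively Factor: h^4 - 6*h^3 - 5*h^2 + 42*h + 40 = (h - 5)*(h^3 - h^2 - 10*h - 8) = (h - 5)*(h + 1)*(h^2 - 2*h - 8) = (h - 5)*(h + 1)*(h + 2)*(h - 4)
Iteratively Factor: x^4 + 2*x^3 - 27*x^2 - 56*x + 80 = (x + 4)*(x^3 - 2*x^2 - 19*x + 20) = (x - 5)*(x + 4)*(x^2 + 3*x - 4) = (x - 5)*(x + 4)^2*(x - 1)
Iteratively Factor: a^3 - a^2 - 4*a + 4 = (a - 1)*(a^2 - 4) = (a - 2)*(a - 1)*(a + 2)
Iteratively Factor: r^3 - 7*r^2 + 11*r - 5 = (r - 1)*(r^2 - 6*r + 5) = (r - 5)*(r - 1)*(r - 1)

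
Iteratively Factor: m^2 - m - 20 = (m + 4)*(m - 5)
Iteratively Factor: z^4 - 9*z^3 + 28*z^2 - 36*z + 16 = (z - 4)*(z^3 - 5*z^2 + 8*z - 4) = (z - 4)*(z - 1)*(z^2 - 4*z + 4) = (z - 4)*(z - 2)*(z - 1)*(z - 2)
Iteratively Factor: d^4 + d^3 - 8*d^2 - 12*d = (d)*(d^3 + d^2 - 8*d - 12) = d*(d - 3)*(d^2 + 4*d + 4) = d*(d - 3)*(d + 2)*(d + 2)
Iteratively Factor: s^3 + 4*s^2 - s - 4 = (s + 1)*(s^2 + 3*s - 4) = (s + 1)*(s + 4)*(s - 1)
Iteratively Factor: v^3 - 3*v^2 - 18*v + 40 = (v + 4)*(v^2 - 7*v + 10) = (v - 5)*(v + 4)*(v - 2)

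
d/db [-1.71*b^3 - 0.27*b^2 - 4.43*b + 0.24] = -5.13*b^2 - 0.54*b - 4.43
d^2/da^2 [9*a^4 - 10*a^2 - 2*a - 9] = 108*a^2 - 20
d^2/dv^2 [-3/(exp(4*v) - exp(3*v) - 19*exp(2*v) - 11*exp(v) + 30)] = 3*(2*(-4*exp(3*v) + 3*exp(2*v) + 38*exp(v) + 11)^2*exp(v) + (16*exp(3*v) - 9*exp(2*v) - 76*exp(v) - 11)*(-exp(4*v) + exp(3*v) + 19*exp(2*v) + 11*exp(v) - 30))*exp(v)/(-exp(4*v) + exp(3*v) + 19*exp(2*v) + 11*exp(v) - 30)^3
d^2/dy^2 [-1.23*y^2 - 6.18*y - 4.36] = -2.46000000000000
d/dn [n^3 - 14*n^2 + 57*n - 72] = 3*n^2 - 28*n + 57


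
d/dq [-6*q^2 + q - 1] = 1 - 12*q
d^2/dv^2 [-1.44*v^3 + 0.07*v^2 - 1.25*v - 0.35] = 0.14 - 8.64*v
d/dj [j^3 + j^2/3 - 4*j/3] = 3*j^2 + 2*j/3 - 4/3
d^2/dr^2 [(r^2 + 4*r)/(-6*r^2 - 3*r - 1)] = 2*(-126*r^3 + 18*r^2 + 72*r + 11)/(216*r^6 + 324*r^5 + 270*r^4 + 135*r^3 + 45*r^2 + 9*r + 1)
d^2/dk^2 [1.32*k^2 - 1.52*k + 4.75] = 2.64000000000000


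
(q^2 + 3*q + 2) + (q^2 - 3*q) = 2*q^2 + 2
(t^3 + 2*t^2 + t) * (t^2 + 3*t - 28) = t^5 + 5*t^4 - 21*t^3 - 53*t^2 - 28*t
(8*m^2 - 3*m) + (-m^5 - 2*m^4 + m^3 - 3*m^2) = -m^5 - 2*m^4 + m^3 + 5*m^2 - 3*m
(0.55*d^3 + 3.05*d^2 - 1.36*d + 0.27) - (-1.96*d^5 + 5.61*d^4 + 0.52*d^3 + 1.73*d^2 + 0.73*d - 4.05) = 1.96*d^5 - 5.61*d^4 + 0.03*d^3 + 1.32*d^2 - 2.09*d + 4.32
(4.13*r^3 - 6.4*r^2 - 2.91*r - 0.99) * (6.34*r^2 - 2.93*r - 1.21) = 26.1842*r^5 - 52.6769*r^4 - 4.6947*r^3 + 9.9937*r^2 + 6.4218*r + 1.1979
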